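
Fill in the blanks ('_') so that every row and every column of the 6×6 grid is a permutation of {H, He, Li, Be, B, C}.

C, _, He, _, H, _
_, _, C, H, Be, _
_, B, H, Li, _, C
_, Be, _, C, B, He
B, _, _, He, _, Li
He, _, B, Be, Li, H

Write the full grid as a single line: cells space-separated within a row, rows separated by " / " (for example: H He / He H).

C Li He B H Be / Li He C H Be B / Be B H Li He C / H Be Li C B He / B H Be He C Li / He C B Be Li H

(r1,c2) = Li
(r1,c4) = B
(r1,c6) = Be
(r2,c1) = Li
(r2,c2) = He
(r2,c6) = B
(r3,c1) = Be
(r3,c5) = He
(r4,c1) = H
(r4,c3) = Li
(r5,c3) = Be
(r5,c5) = C
(r6,c2) = C
(r5,c2) = H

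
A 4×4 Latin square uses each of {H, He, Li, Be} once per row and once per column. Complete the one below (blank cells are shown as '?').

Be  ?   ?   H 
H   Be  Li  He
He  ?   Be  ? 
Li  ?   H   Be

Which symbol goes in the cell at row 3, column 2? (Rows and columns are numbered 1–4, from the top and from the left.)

At row 1, column 3: row 1 has {H,Be}; column 3 has {H,Li,Be}; that leaves He.
At row 3, column 4: row 3 has {He,Be}; column 4 has {H,He,Be}; that leaves Li.
At row 4, column 2: row 4 has {H,Li,Be}; column 2 has {Be}; that leaves He.
At row 1, column 2: row 1 has {H,He,Be}; column 2 has {He,Be}; that leaves Li.
At row 3, column 2: row 3 has {He,Li,Be}; column 2 has {He,Li,Be}; that leaves H.

H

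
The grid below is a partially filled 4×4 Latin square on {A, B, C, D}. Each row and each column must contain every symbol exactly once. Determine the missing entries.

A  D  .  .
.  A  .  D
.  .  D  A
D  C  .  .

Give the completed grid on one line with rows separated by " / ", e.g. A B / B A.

A D B C / B A C D / C B D A / D C A B

row 3 has {A,D}; column 2 has {A,C,D} — only B is left for (r3,c2).
row 4 has {C,D}; column 4 has {A,D} — only B is left for (r4,c4).
row 1 has {A,D}; column 4 has {A,B,D} — only C is left for (r1,c4).
row 3 has {A,B,D}; column 1 has {A,D} — only C is left for (r3,c1).
row 4 has {B,C,D}; column 3 has {D} — only A is left for (r4,c3).
row 1 has {A,C,D}; column 3 has {A,D} — only B is left for (r1,c3).
row 2 has {A,D}; column 1 has {A,C,D} — only B is left for (r2,c1).
row 2 has {A,B,D}; column 3 has {A,B,D} — only C is left for (r2,c3).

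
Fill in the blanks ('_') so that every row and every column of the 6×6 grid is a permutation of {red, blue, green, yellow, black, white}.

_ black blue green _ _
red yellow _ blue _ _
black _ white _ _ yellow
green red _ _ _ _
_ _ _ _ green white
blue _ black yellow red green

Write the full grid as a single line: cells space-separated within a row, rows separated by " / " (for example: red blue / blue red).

row 1 has {blue,green,black}; column 6 has {green,yellow,white} — only red is left for (r1,c6).
row 2 has {red,blue,yellow}; column 3 has {blue,black,white} — only green is left for (r2,c3).
row 2 has {red,blue,green,yellow}; column 6 has {red,green,yellow,white} — only black is left for (r2,c6).
row 3 has {yellow,black,white}; column 4 has {blue,green,yellow} — only red is left for (r3,c4).
row 3 has {red,yellow,black,white}; column 5 has {red,green} — only blue is left for (r3,c5).
row 4 has {red,green}; column 3 has {blue,green,black,white} — only yellow is left for (r4,c3).
row 4 has {red,green,yellow}; column 6 has {red,green,yellow,black,white} — only blue is left for (r4,c6).
row 5 has {green,white}; column 1 has {red,blue,green,black} — only yellow is left for (r5,c1).
row 5 has {green,yellow,white}; column 2 has {red,yellow,black} — only blue is left for (r5,c2).
row 5 has {blue,green,yellow,white}; column 3 has {blue,green,yellow,black,white} — only red is left for (r5,c3).
row 5 has {red,blue,green,yellow,white}; column 4 has {red,blue,green,yellow} — only black is left for (r5,c4).
row 6 has {red,blue,green,yellow,black}; column 2 has {red,blue,yellow,black} — only white is left for (r6,c2).
row 1 has {red,blue,green,black}; column 1 has {red,blue,green,yellow,black} — only white is left for (r1,c1).
row 1 has {red,blue,green,black,white}; column 5 has {red,blue,green} — only yellow is left for (r1,c5).
row 2 has {red,blue,green,yellow,black}; column 5 has {red,blue,green,yellow} — only white is left for (r2,c5).
row 3 has {red,blue,yellow,black,white}; column 2 has {red,blue,yellow,black,white} — only green is left for (r3,c2).
row 4 has {red,blue,green,yellow}; column 4 has {red,blue,green,yellow,black} — only white is left for (r4,c4).
row 4 has {red,blue,green,yellow,white}; column 5 has {red,blue,green,yellow,white} — only black is left for (r4,c5).

white black blue green yellow red / red yellow green blue white black / black green white red blue yellow / green red yellow white black blue / yellow blue red black green white / blue white black yellow red green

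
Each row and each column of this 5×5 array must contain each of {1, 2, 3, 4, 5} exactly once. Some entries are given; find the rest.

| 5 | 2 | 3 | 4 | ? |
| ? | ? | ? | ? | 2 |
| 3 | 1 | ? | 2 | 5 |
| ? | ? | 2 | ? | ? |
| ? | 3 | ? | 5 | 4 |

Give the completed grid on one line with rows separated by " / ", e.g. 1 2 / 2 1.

5 2 3 4 1 / 1 4 5 3 2 / 3 1 4 2 5 / 4 5 2 1 3 / 2 3 1 5 4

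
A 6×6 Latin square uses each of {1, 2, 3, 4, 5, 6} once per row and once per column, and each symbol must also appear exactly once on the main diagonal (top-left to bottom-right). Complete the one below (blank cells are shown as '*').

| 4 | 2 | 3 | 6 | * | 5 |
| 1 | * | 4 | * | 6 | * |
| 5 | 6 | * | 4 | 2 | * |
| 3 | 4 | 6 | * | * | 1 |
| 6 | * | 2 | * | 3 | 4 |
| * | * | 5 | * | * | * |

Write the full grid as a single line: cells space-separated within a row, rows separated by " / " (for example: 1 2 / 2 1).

4 2 3 6 1 5 / 1 5 4 3 6 2 / 5 6 1 4 2 3 / 3 4 6 2 5 1 / 6 1 2 5 3 4 / 2 3 5 1 4 6

(r1,c5): row 1 has {2,3,4,5,6}; column 5 has {2,3,6}, so it must be 1.
(r2,c2): row 2 has {1,4,6}; column 2 has {2,4,6}; the diagonal has {3,4}, so it must be 5.
(r3,c3): row 3 has {2,4,5,6}; column 3 has {2,3,4,5,6}; the diagonal has {3,4,5}, so it must be 1.
(r3,c6): row 3 has {1,2,4,5,6}; column 6 has {1,4,5}, so it must be 3.
(r4,c4): row 4 has {1,3,4,6}; column 4 has {4,6}; the diagonal has {1,3,4,5}, so it must be 2.
(r4,c5): row 4 has {1,2,3,4,6}; column 5 has {1,2,3,6}, so it must be 5.
(r5,c2): row 5 has {2,3,4,6}; column 2 has {2,4,5,6}, so it must be 1.
(r5,c4): row 5 has {1,2,3,4,6}; column 4 has {2,4,6}, so it must be 5.
(r6,c1): row 6 has {5}; column 1 has {1,3,4,5,6}, so it must be 2.
(r6,c2): row 6 has {2,5}; column 2 has {1,2,4,5,6}, so it must be 3.
(r6,c4): row 6 has {2,3,5}; column 4 has {2,4,5,6}, so it must be 1.
(r6,c5): row 6 has {1,2,3,5}; column 5 has {1,2,3,5,6}, so it must be 4.
(r6,c6): row 6 has {1,2,3,4,5}; column 6 has {1,3,4,5}; the diagonal has {1,2,3,4,5}, so it must be 6.
(r2,c4): row 2 has {1,4,5,6}; column 4 has {1,2,4,5,6}, so it must be 3.
(r2,c6): row 2 has {1,3,4,5,6}; column 6 has {1,3,4,5,6}, so it must be 2.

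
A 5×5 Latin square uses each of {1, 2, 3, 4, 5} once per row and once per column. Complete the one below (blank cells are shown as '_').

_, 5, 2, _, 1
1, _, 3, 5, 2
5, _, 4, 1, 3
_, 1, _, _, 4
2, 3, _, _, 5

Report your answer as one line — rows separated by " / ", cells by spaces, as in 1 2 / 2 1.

4 5 2 3 1 / 1 4 3 5 2 / 5 2 4 1 3 / 3 1 5 2 4 / 2 3 1 4 5

Cell (r2,c2): row 2 has {1,2,3,5}; column 2 has {1,3,5} → 4.
Cell (r3,c2): row 3 has {1,3,4,5}; column 2 has {1,3,4,5} → 2.
Cell (r4,c1): row 4 has {1,4}; column 1 has {1,2,5} → 3.
Cell (r4,c3): row 4 has {1,3,4}; column 3 has {2,3,4} → 5.
Cell (r4,c4): row 4 has {1,3,4,5}; column 4 has {1,5} → 2.
Cell (r5,c3): row 5 has {2,3,5}; column 3 has {2,3,4,5} → 1.
Cell (r5,c4): row 5 has {1,2,3,5}; column 4 has {1,2,5} → 4.
Cell (r1,c1): row 1 has {1,2,5}; column 1 has {1,2,3,5} → 4.
Cell (r1,c4): row 1 has {1,2,4,5}; column 4 has {1,2,4,5} → 3.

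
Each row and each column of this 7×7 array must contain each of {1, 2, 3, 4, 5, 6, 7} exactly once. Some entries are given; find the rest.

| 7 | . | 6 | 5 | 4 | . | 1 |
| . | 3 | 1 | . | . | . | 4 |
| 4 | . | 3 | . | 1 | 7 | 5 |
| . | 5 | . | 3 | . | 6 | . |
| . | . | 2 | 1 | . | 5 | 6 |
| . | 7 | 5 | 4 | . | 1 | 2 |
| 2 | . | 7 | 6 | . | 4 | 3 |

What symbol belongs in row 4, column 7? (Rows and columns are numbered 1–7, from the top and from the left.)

7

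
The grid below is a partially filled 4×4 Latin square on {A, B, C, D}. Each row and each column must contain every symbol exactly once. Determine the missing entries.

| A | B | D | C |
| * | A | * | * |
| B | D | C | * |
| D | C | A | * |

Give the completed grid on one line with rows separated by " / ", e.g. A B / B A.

(r2,c1) = C
(r2,c3) = B
(r2,c4) = D
(r3,c4) = A
(r4,c4) = B

A B D C / C A B D / B D C A / D C A B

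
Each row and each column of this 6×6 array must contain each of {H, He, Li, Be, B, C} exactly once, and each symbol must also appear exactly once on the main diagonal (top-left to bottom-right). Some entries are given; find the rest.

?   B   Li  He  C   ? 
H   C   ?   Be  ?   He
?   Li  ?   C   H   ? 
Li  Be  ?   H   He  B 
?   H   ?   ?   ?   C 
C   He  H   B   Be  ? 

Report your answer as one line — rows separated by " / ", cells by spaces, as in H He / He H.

Be B Li He C H / H C B Be Li He / B Li He C H Be / Li Be C H He B / He H Be Li B C / C He H B Be Li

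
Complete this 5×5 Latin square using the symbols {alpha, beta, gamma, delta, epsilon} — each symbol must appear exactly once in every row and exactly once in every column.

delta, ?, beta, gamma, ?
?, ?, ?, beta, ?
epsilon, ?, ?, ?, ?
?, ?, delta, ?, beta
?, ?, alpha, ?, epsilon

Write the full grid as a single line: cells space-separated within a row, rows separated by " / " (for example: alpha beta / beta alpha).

delta epsilon beta gamma alpha / alpha delta epsilon beta gamma / epsilon beta gamma alpha delta / gamma alpha delta epsilon beta / beta gamma alpha delta epsilon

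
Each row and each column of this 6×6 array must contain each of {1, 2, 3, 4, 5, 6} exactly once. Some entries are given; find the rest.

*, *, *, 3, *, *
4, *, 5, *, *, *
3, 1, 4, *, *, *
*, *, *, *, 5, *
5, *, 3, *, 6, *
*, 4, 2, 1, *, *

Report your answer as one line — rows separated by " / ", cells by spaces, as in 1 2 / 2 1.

1 5 6 3 4 2 / 4 6 5 2 1 3 / 3 1 4 5 2 6 / 2 3 1 6 5 4 / 5 2 3 4 6 1 / 6 4 2 1 3 5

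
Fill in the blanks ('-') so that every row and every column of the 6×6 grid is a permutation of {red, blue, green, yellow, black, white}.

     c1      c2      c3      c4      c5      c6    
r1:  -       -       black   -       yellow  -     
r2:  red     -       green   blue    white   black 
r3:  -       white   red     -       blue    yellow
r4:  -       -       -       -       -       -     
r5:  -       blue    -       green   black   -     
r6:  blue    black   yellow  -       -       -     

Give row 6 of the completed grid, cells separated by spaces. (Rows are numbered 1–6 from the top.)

blue black yellow white red green

(r2,c2) = yellow
(r3,c4) = black
(r5,c3) = white
(r5,c6) = red
(r3,c1) = green
(r4,c3) = blue
(r5,c1) = yellow
(r1,c1) = white
(r1,c4) = red
(r4,c1) = black
(r6,c4) = white
(r6,c6) = green
(r1,c2) = green
(r1,c6) = blue
(r4,c2) = red
(r4,c4) = yellow
(r4,c5) = green
(r4,c6) = white
(r6,c5) = red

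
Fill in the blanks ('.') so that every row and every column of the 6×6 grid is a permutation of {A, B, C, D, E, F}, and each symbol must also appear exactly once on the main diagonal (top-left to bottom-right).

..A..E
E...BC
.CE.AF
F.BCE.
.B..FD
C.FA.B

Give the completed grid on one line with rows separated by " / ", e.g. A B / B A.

At row 1, column 1: row 1 has {A,E}; column 1 has {C,E,F}; the diagonal has {B,C,E,F}; that leaves D.
At row 1, column 2: row 1 has {A,D,E}; column 2 has {B,C}; that leaves F.
At row 1, column 4: row 1 has {A,D,E,F}; column 4 has {A,C}; that leaves B.
At row 1, column 5: row 1 has {A,B,D,E,F}; column 5 has {A,B,E,F}; that leaves C.
At row 2, column 2: row 2 has {B,C,E}; column 2 has {B,C,F}; the diagonal has {B,C,D,E,F}; that leaves A.
At row 2, column 3: row 2 has {A,B,C,E}; column 3 has {A,B,E,F}; that leaves D.
At row 2, column 4: row 2 has {A,B,C,D,E}; column 4 has {A,B,C}; that leaves F.
At row 3, column 1: row 3 has {A,C,E,F}; column 1 has {C,D,E,F}; that leaves B.
At row 3, column 4: row 3 has {A,B,C,E,F}; column 4 has {A,B,C,F}; that leaves D.
At row 4, column 2: row 4 has {B,C,E,F}; column 2 has {A,B,C,F}; that leaves D.
At row 4, column 6: row 4 has {B,C,D,E,F}; column 6 has {B,C,D,E,F}; that leaves A.
At row 5, column 1: row 5 has {B,D,F}; column 1 has {B,C,D,E,F}; that leaves A.
At row 5, column 3: row 5 has {A,B,D,F}; column 3 has {A,B,D,E,F}; that leaves C.
At row 5, column 4: row 5 has {A,B,C,D,F}; column 4 has {A,B,C,D,F}; that leaves E.
At row 6, column 2: row 6 has {A,B,C,F}; column 2 has {A,B,C,D,F}; that leaves E.
At row 6, column 5: row 6 has {A,B,C,E,F}; column 5 has {A,B,C,E,F}; that leaves D.

D F A B C E / E A D F B C / B C E D A F / F D B C E A / A B C E F D / C E F A D B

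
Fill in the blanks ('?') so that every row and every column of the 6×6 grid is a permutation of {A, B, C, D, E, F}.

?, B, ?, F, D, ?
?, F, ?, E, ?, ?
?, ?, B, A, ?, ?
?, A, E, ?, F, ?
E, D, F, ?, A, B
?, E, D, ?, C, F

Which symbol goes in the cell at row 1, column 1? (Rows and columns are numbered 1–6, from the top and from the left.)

C

row 2 has {E,F}; column 5 has {A,C,D,F} — only B is left for (r2,c5).
row 3 has {A,B}; column 2 has {A,B,D,E,F} — only C is left for (r3,c2).
row 3 has {A,B,C}; column 5 has {A,B,C,D,F} — only E is left for (r3,c5).
row 3 has {A,B,C,E}; column 6 has {B,F} — only D is left for (r3,c6).
row 4 has {A,E,F}; column 6 has {B,D,F} — only C is left for (r4,c6).
row 5 has {A,B,D,E,F}; column 4 has {A,E,F} — only C is left for (r5,c4).
row 6 has {C,D,E,F}; column 4 has {A,C,E,F} — only B is left for (r6,c4).
row 2 has {B,E,F}; column 6 has {B,C,D,F} — only A is left for (r2,c6).
row 3 has {A,B,C,D,E}; column 1 has {E} — only F is left for (r3,c1).
row 4 has {A,C,E,F}; column 4 has {A,B,C,E,F} — only D is left for (r4,c4).
row 6 has {B,C,D,E,F}; column 1 has {E,F} — only A is left for (r6,c1).
row 1 has {B,D,F}; column 1 has {A,E,F} — only C is left for (r1,c1).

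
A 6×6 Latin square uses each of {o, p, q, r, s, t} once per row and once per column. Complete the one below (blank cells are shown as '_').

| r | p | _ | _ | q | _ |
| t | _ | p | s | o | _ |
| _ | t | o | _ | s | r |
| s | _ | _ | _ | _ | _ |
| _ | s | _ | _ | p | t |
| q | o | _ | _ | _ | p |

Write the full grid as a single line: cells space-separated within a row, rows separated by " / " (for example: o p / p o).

(r2,c6) = q
(r3,c1) = p
(r3,c4) = q
(r4,c6) = o
(r5,c1) = o
(r5,c4) = r
(r6,c4) = t
(r6,c5) = r
(r1,c4) = o
(r1,c6) = s
(r2,c2) = r
(r4,c2) = q
(r4,c4) = p
(r4,c5) = t
(r5,c3) = q
(r6,c3) = s
(r1,c3) = t
(r4,c3) = r

r p t o q s / t r p s o q / p t o q s r / s q r p t o / o s q r p t / q o s t r p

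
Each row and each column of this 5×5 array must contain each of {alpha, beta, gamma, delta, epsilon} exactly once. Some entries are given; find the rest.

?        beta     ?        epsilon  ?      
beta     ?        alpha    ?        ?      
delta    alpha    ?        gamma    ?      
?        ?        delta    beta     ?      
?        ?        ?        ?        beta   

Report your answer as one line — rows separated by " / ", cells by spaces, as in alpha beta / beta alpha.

alpha beta gamma epsilon delta / beta epsilon alpha delta gamma / delta alpha beta gamma epsilon / epsilon gamma delta beta alpha / gamma delta epsilon alpha beta

(r1,c3) = gamma
(r2,c4) = delta
(r3,c5) = epsilon
(r5,c3) = epsilon
(r5,c4) = alpha
(r1,c1) = alpha
(r1,c5) = delta
(r2,c5) = gamma
(r3,c3) = beta
(r4,c5) = alpha
(r5,c1) = gamma
(r5,c2) = delta
(r2,c2) = epsilon
(r4,c1) = epsilon
(r4,c2) = gamma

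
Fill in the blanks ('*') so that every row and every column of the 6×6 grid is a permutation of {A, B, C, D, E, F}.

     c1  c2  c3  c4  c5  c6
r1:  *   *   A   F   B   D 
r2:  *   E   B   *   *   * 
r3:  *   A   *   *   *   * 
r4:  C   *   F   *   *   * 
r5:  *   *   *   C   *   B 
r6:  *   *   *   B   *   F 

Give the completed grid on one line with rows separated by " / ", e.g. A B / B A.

E C A F B D / F E B D C A / B A D E F C / C B F A D E / D F E C A B / A D C B E F

(r1,c1) = E
(r1,c2) = C
(r6,c2) = D
(r4,c2) = B
(r5,c2) = F
(r6,c1) = A
(r5,c1) = D
(r5,c3) = E
(r5,c5) = A
(r6,c3) = C
(r6,c5) = E
(r2,c1) = F
(r3,c1) = B
(r3,c3) = D
(r3,c4) = E
(r3,c6) = C
(r4,c5) = D
(r2,c5) = C
(r2,c6) = A
(r3,c5) = F
(r4,c4) = A
(r4,c6) = E
(r2,c4) = D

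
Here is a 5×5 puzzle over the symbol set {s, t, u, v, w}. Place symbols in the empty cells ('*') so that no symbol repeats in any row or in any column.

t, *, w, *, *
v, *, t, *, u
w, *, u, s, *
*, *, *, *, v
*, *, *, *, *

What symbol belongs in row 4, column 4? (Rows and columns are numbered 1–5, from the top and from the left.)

At row 1, column 5: row 1 has {t,w}; column 5 has {u,v}; that leaves s.
At row 2, column 4: row 2 has {t,u,v}; column 4 has {s}; that leaves w.
At row 3, column 5: row 3 has {s,u,w}; column 5 has {s,u,v}; that leaves t.
At row 4, column 3: row 4 has {v}; column 3 has {t,u,w}; that leaves s.
At row 5, column 3: row 5 is empty so far; column 3 has {s,t,u,w}; that leaves v.
At row 5, column 5: row 5 has {v}; column 5 has {s,t,u,v}; that leaves w.
At row 2, column 2: row 2 has {t,u,v,w}; column 2 is empty so far; that leaves s.
At row 3, column 2: row 3 has {s,t,u,w}; column 2 has {s}; that leaves v.
At row 4, column 1: row 4 has {s,v}; column 1 has {t,v,w}; that leaves u.
At row 4, column 4: row 4 has {s,u,v}; column 4 has {s,w}; that leaves t.

t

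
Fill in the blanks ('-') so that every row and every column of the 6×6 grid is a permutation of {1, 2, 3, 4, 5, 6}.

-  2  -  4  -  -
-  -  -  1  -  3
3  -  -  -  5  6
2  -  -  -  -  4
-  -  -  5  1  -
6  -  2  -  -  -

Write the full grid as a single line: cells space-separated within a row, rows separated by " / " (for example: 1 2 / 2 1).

(r3,c4) = 2
(r5,c1) = 4
(r5,c6) = 2
(r6,c4) = 3
(r6,c5) = 4
(r2,c1) = 5
(r4,c4) = 6
(r4,c5) = 3
(r1,c1) = 1
(r1,c5) = 6
(r1,c6) = 5
(r2,c5) = 2
(r6,c6) = 1
(r1,c3) = 3
(r5,c3) = 6
(r6,c2) = 5
(r2,c3) = 4
(r3,c3) = 1
(r4,c2) = 1
(r4,c3) = 5
(r5,c2) = 3
(r2,c2) = 6
(r3,c2) = 4

1 2 3 4 6 5 / 5 6 4 1 2 3 / 3 4 1 2 5 6 / 2 1 5 6 3 4 / 4 3 6 5 1 2 / 6 5 2 3 4 1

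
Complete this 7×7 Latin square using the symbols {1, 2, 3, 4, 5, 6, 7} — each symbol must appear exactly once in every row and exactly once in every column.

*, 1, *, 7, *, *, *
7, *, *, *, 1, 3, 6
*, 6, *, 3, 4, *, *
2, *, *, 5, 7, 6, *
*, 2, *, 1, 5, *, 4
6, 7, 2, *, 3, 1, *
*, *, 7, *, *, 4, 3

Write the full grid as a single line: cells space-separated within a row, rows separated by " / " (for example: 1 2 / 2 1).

4 1 3 7 6 5 2 / 7 4 5 2 1 3 6 / 5 6 1 3 4 2 7 / 2 3 4 5 7 6 1 / 3 2 6 1 5 7 4 / 6 7 2 4 3 1 5 / 1 5 7 6 2 4 3

At row 4, column 7: row 4 has {2,5,6,7}; column 7 has {3,4,6}; that leaves 1.
At row 5, column 1: row 5 has {1,2,4,5}; column 1 has {2,6,7}; that leaves 3.
At row 5, column 3: row 5 has {1,2,3,4,5}; column 3 has {2,7}; that leaves 6.
At row 5, column 6: row 5 has {1,2,3,4,5,6}; column 6 has {1,3,4,6}; that leaves 7.
At row 6, column 4: row 6 has {1,2,3,6,7}; column 4 has {1,3,5,7}; that leaves 4.
At row 6, column 7: row 6 has {1,2,3,4,6,7}; column 7 has {1,3,4,6}; that leaves 5.
At row 7, column 2: row 7 has {3,4,7}; column 2 has {1,2,6,7}; that leaves 5.
At row 1, column 7: row 1 has {1,7}; column 7 has {1,3,4,5,6}; that leaves 2.
At row 2, column 2: row 2 has {1,3,6,7}; column 2 has {1,2,5,6,7}; that leaves 4.
At row 2, column 3: row 2 has {1,3,4,6,7}; column 3 has {2,6,7}; that leaves 5.
At row 2, column 4: row 2 has {1,3,4,5,6,7}; column 4 has {1,3,4,5,7}; that leaves 2.
At row 3, column 3: row 3 has {3,4,6}; column 3 has {2,5,6,7}; that leaves 1.
At row 3, column 7: row 3 has {1,3,4,6}; column 7 has {1,2,3,4,5,6}; that leaves 7.
At row 4, column 2: row 4 has {1,2,5,6,7}; column 2 has {1,2,4,5,6,7}; that leaves 3.
At row 4, column 3: row 4 has {1,2,3,5,6,7}; column 3 has {1,2,5,6,7}; that leaves 4.
At row 7, column 1: row 7 has {3,4,5,7}; column 1 has {2,3,6,7}; that leaves 1.
At row 7, column 4: row 7 has {1,3,4,5,7}; column 4 has {1,2,3,4,5,7}; that leaves 6.
At row 7, column 5: row 7 has {1,3,4,5,6,7}; column 5 has {1,3,4,5,7}; that leaves 2.
At row 1, column 3: row 1 has {1,2,7}; column 3 has {1,2,4,5,6,7}; that leaves 3.
At row 1, column 5: row 1 has {1,2,3,7}; column 5 has {1,2,3,4,5,7}; that leaves 6.
At row 1, column 6: row 1 has {1,2,3,6,7}; column 6 has {1,3,4,6,7}; that leaves 5.
At row 3, column 1: row 3 has {1,3,4,6,7}; column 1 has {1,2,3,6,7}; that leaves 5.
At row 3, column 6: row 3 has {1,3,4,5,6,7}; column 6 has {1,3,4,5,6,7}; that leaves 2.
At row 1, column 1: row 1 has {1,2,3,5,6,7}; column 1 has {1,2,3,5,6,7}; that leaves 4.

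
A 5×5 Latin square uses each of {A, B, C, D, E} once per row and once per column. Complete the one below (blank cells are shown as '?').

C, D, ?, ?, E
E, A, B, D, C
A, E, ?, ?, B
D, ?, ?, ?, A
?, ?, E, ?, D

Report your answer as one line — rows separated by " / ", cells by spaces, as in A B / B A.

(r1,c3) = A
(r1,c4) = B
(r3,c4) = C
(r4,c3) = C
(r4,c4) = E
(r5,c1) = B
(r5,c2) = C
(r5,c4) = A
(r3,c3) = D
(r4,c2) = B

C D A B E / E A B D C / A E D C B / D B C E A / B C E A D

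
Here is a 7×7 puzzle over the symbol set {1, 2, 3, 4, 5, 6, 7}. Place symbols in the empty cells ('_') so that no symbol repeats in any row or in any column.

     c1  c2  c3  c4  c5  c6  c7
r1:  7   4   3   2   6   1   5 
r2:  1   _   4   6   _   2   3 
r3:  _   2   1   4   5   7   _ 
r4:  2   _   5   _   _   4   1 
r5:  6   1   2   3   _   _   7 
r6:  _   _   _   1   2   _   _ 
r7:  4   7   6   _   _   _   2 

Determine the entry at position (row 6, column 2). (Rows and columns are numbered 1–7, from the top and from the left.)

3

(r2,c2) = 5
(r2,c5) = 7
(r3,c1) = 3
(r3,c7) = 6
(r4,c4) = 7
(r4,c5) = 3
(r5,c5) = 4
(r5,c6) = 5
(r6,c1) = 5
(r6,c3) = 7
(r6,c7) = 4
(r7,c4) = 5
(r7,c5) = 1
(r7,c6) = 3
(r4,c2) = 6
(r6,c2) = 3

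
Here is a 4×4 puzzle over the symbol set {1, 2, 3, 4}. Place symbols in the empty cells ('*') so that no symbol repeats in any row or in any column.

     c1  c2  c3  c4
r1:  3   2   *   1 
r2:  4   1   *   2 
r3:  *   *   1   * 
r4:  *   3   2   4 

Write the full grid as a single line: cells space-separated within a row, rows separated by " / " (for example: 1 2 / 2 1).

3 2 4 1 / 4 1 3 2 / 2 4 1 3 / 1 3 2 4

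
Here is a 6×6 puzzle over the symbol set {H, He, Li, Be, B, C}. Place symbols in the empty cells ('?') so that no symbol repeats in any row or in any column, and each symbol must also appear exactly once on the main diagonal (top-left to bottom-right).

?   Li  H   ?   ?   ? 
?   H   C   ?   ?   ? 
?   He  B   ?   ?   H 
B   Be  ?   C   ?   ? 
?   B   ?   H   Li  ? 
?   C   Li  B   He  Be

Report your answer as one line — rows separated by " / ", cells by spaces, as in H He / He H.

He Li H Be B C / Li H C He Be B / Be He B Li C H / B Be He C H Li / C B Be H Li He / H C Li B He Be

(r1,c1) = He
(r1,c4) = Be
(r3,c4) = Li
(r4,c3) = He
(r4,c5) = H
(r4,c6) = Li
(r5,c3) = Be
(r6,c1) = H
(r2,c4) = He
(r2,c6) = B
(r5,c1) = C
(r5,c6) = He
(r1,c6) = C
(r2,c5) = Be
(r3,c1) = Be
(r3,c5) = C
(r1,c5) = B
(r2,c1) = Li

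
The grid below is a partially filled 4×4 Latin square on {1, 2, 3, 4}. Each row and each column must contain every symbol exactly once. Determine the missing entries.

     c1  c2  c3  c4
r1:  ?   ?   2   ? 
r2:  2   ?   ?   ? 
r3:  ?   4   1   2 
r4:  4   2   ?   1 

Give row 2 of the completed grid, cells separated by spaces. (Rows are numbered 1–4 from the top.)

2 1 4 3

(r3,c1) = 3
(r4,c3) = 3
(r1,c1) = 1
(r1,c2) = 3
(r1,c4) = 4
(r2,c2) = 1
(r2,c3) = 4
(r2,c4) = 3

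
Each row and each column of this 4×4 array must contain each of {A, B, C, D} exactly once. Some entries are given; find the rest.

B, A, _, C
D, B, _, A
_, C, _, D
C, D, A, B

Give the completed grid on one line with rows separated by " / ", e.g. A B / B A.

(r1,c3): row 1 has {A,B,C}; column 3 has {A}, so it must be D.
(r2,c3): row 2 has {A,B,D}; column 3 has {A,D}, so it must be C.
(r3,c1): row 3 has {C,D}; column 1 has {B,C,D}, so it must be A.
(r3,c3): row 3 has {A,C,D}; column 3 has {A,C,D}, so it must be B.

B A D C / D B C A / A C B D / C D A B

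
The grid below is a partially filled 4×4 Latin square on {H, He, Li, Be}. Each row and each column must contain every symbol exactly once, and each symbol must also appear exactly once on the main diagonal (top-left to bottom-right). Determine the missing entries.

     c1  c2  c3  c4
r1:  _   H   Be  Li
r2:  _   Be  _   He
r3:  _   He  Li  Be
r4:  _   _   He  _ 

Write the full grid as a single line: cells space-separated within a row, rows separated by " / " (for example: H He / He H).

He H Be Li / Li Be H He / H He Li Be / Be Li He H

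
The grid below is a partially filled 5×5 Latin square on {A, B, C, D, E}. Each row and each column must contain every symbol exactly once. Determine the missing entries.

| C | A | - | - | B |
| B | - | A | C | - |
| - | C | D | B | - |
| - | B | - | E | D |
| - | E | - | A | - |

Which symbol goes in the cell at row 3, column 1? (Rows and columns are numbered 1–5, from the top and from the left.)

E

(r1,c3): row 1 has {A,B,C}; column 3 has {A,D}, so it must be E.
(r1,c4): row 1 has {A,B,C,E}; column 4 has {A,B,C,E}, so it must be D.
(r2,c2): row 2 has {A,B,C}; column 2 has {A,B,C,E}, so it must be D.
(r2,c5): row 2 has {A,B,C,D}; column 5 has {B,D}, so it must be E.
(r3,c5): row 3 has {B,C,D}; column 5 has {B,D,E}, so it must be A.
(r4,c1): row 4 has {B,D,E}; column 1 has {B,C}, so it must be A.
(r4,c3): row 4 has {A,B,D,E}; column 3 has {A,D,E}, so it must be C.
(r5,c1): row 5 has {A,E}; column 1 has {A,B,C}, so it must be D.
(r5,c3): row 5 has {A,D,E}; column 3 has {A,C,D,E}, so it must be B.
(r5,c5): row 5 has {A,B,D,E}; column 5 has {A,B,D,E}, so it must be C.
(r3,c1): row 3 has {A,B,C,D}; column 1 has {A,B,C,D}, so it must be E.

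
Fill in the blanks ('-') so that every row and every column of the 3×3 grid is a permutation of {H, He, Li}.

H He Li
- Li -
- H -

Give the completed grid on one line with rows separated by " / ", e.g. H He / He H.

H He Li / He Li H / Li H He

At row 2, column 1: row 2 has {Li}; column 1 has {H}; that leaves He.
At row 2, column 3: row 2 has {He,Li}; column 3 has {Li}; that leaves H.
At row 3, column 1: row 3 has {H}; column 1 has {H,He}; that leaves Li.
At row 3, column 3: row 3 has {H,Li}; column 3 has {H,Li}; that leaves He.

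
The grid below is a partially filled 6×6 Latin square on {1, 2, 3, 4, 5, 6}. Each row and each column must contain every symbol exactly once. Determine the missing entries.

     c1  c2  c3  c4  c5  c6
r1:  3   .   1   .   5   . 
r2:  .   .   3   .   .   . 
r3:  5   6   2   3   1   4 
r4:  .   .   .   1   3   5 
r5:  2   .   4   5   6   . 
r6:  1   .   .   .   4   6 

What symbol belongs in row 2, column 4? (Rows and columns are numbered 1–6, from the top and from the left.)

4

(r1,c6) = 2
(r2,c5) = 2
(r2,c6) = 1
(r4,c3) = 6
(r5,c6) = 3
(r6,c3) = 5
(r6,c4) = 2
(r1,c2) = 4
(r1,c4) = 6
(r2,c2) = 5
(r2,c4) = 4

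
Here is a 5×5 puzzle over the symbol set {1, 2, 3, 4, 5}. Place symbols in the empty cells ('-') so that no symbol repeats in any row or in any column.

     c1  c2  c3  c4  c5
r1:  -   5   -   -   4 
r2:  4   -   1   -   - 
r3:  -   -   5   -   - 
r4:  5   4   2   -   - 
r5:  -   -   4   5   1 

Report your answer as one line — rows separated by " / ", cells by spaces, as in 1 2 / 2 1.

1 5 3 2 4 / 4 2 1 3 5 / 3 1 5 4 2 / 5 4 2 1 3 / 2 3 4 5 1

Cell (r1,c3): row 1 has {4,5}; column 3 has {1,2,4,5} → 3.
Cell (r4,c5): row 4 has {2,4,5}; column 5 has {1,4} → 3.
Cell (r3,c5): row 3 has {5}; column 5 has {1,3,4} → 2.
Cell (r4,c4): row 4 has {2,3,4,5}; column 4 has {5} → 1.
Cell (r1,c4): row 1 has {3,4,5}; column 4 has {1,5} → 2.
Cell (r2,c4): row 2 has {1,4}; column 4 has {1,2,5} → 3.
Cell (r2,c5): row 2 has {1,3,4}; column 5 has {1,2,3,4} → 5.
Cell (r3,c4): row 3 has {2,5}; column 4 has {1,2,3,5} → 4.
Cell (r1,c1): row 1 has {2,3,4,5}; column 1 has {4,5} → 1.
Cell (r2,c2): row 2 has {1,3,4,5}; column 2 has {4,5} → 2.
Cell (r3,c1): row 3 has {2,4,5}; column 1 has {1,4,5} → 3.
Cell (r3,c2): row 3 has {2,3,4,5}; column 2 has {2,4,5} → 1.
Cell (r5,c1): row 5 has {1,4,5}; column 1 has {1,3,4,5} → 2.
Cell (r5,c2): row 5 has {1,2,4,5}; column 2 has {1,2,4,5} → 3.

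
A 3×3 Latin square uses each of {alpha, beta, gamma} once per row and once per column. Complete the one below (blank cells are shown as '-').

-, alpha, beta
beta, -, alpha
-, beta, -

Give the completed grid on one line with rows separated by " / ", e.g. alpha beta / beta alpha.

(r1,c1): row 1 has {alpha,beta}; column 1 has {beta}, so it must be gamma.
(r2,c2): row 2 has {alpha,beta}; column 2 has {alpha,beta}, so it must be gamma.
(r3,c1): row 3 has {beta}; column 1 has {beta,gamma}, so it must be alpha.
(r3,c3): row 3 has {alpha,beta}; column 3 has {alpha,beta}, so it must be gamma.

gamma alpha beta / beta gamma alpha / alpha beta gamma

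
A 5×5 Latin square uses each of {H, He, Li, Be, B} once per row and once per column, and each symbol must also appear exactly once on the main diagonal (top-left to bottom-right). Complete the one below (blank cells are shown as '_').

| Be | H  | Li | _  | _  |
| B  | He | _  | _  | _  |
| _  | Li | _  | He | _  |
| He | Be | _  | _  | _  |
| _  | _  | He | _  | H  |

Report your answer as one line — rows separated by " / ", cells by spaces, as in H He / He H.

(r1,c4) = B
(r1,c5) = He
(r3,c1) = H
(r3,c3) = B
(r3,c5) = Be
(r4,c3) = H
(r4,c4) = Li
(r4,c5) = B
(r5,c1) = Li
(r5,c2) = B
(r5,c4) = Be
(r2,c3) = Be
(r2,c4) = H
(r2,c5) = Li

Be H Li B He / B He Be H Li / H Li B He Be / He Be H Li B / Li B He Be H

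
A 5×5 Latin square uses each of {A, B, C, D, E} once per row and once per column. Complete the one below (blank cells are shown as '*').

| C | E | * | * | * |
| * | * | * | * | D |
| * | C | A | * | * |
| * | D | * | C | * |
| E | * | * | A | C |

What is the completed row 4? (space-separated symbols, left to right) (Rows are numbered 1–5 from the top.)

Cell (r5,c2): row 5 has {A,C,E}; column 2 has {C,D,E} → B.
Cell (r5,c3): row 5 has {A,B,C,E}; column 3 has {A} → D.
Cell (r1,c3): row 1 has {C,E}; column 3 has {A,D} → B.
Cell (r1,c4): row 1 has {B,C,E}; column 4 has {A,C} → D.
Cell (r1,c5): row 1 has {B,C,D,E}; column 5 has {C,D} → A.
Cell (r2,c2): row 2 has {D}; column 2 has {B,C,D,E} → A.
Cell (r4,c3): row 4 has {C,D}; column 3 has {A,B,D} → E.
Cell (r4,c5): row 4 has {C,D,E}; column 5 has {A,C,D} → B.
Cell (r2,c1): row 2 has {A,D}; column 1 has {C,E} → B.
Cell (r2,c3): row 2 has {A,B,D}; column 3 has {A,B,D,E} → C.
Cell (r2,c4): row 2 has {A,B,C,D}; column 4 has {A,C,D} → E.
Cell (r3,c1): row 3 has {A,C}; column 1 has {B,C,E} → D.
Cell (r3,c4): row 3 has {A,C,D}; column 4 has {A,C,D,E} → B.
Cell (r3,c5): row 3 has {A,B,C,D}; column 5 has {A,B,C,D} → E.
Cell (r4,c1): row 4 has {B,C,D,E}; column 1 has {B,C,D,E} → A.

A D E C B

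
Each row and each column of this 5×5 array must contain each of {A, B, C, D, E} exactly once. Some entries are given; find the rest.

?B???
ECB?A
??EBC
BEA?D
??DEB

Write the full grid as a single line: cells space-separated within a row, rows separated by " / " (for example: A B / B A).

D B C A E / E C B D A / A D E B C / B E A C D / C A D E B

Cell (r1,c3): row 1 has {B}; column 3 has {A,B,D,E} → C.
Cell (r1,c5): row 1 has {B,C}; column 5 has {A,B,C,D} → E.
Cell (r2,c4): row 2 has {A,B,C,E}; column 4 has {B,E} → D.
Cell (r4,c4): row 4 has {A,B,D,E}; column 4 has {B,D,E} → C.
Cell (r5,c2): row 5 has {B,D,E}; column 2 has {B,C,E} → A.
Cell (r1,c4): row 1 has {B,C,E}; column 4 has {B,C,D,E} → A.
Cell (r3,c2): row 3 has {B,C,E}; column 2 has {A,B,C,E} → D.
Cell (r5,c1): row 5 has {A,B,D,E}; column 1 has {B,E} → C.
Cell (r1,c1): row 1 has {A,B,C,E}; column 1 has {B,C,E} → D.
Cell (r3,c1): row 3 has {B,C,D,E}; column 1 has {B,C,D,E} → A.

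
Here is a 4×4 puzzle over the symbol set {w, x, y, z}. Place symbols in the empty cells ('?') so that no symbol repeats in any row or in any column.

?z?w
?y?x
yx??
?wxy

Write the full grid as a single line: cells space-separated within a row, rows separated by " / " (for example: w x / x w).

(r1,c1): row 1 has {w,z}; column 1 has {y}, so it must be x.
(r1,c3): row 1 has {w,x,z}; column 3 has {x}, so it must be y.
(r3,c4): row 3 has {x,y}; column 4 has {w,x,y}, so it must be z.
(r4,c1): row 4 has {w,x,y}; column 1 has {x,y}, so it must be z.
(r2,c1): row 2 has {x,y}; column 1 has {x,y,z}, so it must be w.
(r2,c3): row 2 has {w,x,y}; column 3 has {x,y}, so it must be z.
(r3,c3): row 3 has {x,y,z}; column 3 has {x,y,z}, so it must be w.

x z y w / w y z x / y x w z / z w x y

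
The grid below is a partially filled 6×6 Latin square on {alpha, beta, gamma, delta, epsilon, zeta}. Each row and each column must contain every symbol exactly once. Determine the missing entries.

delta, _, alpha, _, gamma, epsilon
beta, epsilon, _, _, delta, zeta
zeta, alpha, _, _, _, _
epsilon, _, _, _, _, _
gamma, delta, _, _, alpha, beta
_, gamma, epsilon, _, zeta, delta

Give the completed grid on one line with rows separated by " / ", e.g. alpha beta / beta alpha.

row 2 has {beta,delta,epsilon,zeta}; column 3 has {alpha,epsilon} — only gamma is left for (r2,c3).
row 2 has {beta,gamma,delta,epsilon,zeta}; column 4 is empty so far — only alpha is left for (r2,c4).
row 3 has {alpha,zeta}; column 6 has {beta,delta,epsilon,zeta} — only gamma is left for (r3,c6).
row 4 has {epsilon}; column 5 has {alpha,gamma,delta,zeta} — only beta is left for (r4,c5).
row 4 has {beta,epsilon}; column 6 has {beta,gamma,delta,epsilon,zeta} — only alpha is left for (r4,c6).
row 5 has {alpha,beta,gamma,delta}; column 3 has {alpha,gamma,epsilon} — only zeta is left for (r5,c3).
row 5 has {alpha,beta,gamma,delta,zeta}; column 4 has {alpha} — only epsilon is left for (r5,c4).
row 6 has {gamma,delta,epsilon,zeta}; column 1 has {beta,gamma,delta,epsilon,zeta} — only alpha is left for (r6,c1).
row 6 has {alpha,gamma,delta,epsilon,zeta}; column 4 has {alpha,epsilon} — only beta is left for (r6,c4).
row 1 has {alpha,gamma,delta,epsilon}; column 4 has {alpha,beta,epsilon} — only zeta is left for (r1,c4).
row 3 has {alpha,gamma,zeta}; column 4 has {alpha,beta,epsilon,zeta} — only delta is left for (r3,c4).
row 3 has {alpha,gamma,delta,zeta}; column 5 has {alpha,beta,gamma,delta,zeta} — only epsilon is left for (r3,c5).
row 4 has {alpha,beta,epsilon}; column 2 has {alpha,gamma,delta,epsilon} — only zeta is left for (r4,c2).
row 4 has {alpha,beta,epsilon,zeta}; column 3 has {alpha,gamma,epsilon,zeta} — only delta is left for (r4,c3).
row 4 has {alpha,beta,delta,epsilon,zeta}; column 4 has {alpha,beta,delta,epsilon,zeta} — only gamma is left for (r4,c4).
row 1 has {alpha,gamma,delta,epsilon,zeta}; column 2 has {alpha,gamma,delta,epsilon,zeta} — only beta is left for (r1,c2).
row 3 has {alpha,gamma,delta,epsilon,zeta}; column 3 has {alpha,gamma,delta,epsilon,zeta} — only beta is left for (r3,c3).

delta beta alpha zeta gamma epsilon / beta epsilon gamma alpha delta zeta / zeta alpha beta delta epsilon gamma / epsilon zeta delta gamma beta alpha / gamma delta zeta epsilon alpha beta / alpha gamma epsilon beta zeta delta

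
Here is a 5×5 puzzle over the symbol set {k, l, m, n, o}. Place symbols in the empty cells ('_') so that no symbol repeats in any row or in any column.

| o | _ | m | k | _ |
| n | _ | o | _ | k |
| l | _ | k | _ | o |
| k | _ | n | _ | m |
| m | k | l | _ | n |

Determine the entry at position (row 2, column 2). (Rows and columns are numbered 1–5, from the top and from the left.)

l

(r1,c5) = l
(r5,c4) = o
(r1,c2) = n
(r3,c2) = m
(r3,c4) = n
(r4,c4) = l
(r2,c2) = l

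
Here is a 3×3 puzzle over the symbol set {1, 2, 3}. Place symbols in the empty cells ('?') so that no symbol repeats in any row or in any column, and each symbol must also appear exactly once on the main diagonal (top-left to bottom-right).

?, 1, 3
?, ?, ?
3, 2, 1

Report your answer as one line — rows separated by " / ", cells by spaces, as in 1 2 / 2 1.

2 1 3 / 1 3 2 / 3 2 1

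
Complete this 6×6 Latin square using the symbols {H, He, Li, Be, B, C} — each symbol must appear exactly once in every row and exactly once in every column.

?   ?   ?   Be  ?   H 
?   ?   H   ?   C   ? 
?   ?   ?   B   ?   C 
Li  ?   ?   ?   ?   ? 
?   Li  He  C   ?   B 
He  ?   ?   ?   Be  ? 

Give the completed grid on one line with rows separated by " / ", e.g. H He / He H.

C B Li Be He H / B Be H Li C He / H He Be B Li C / Li H C He B Be / Be Li He C H B / He C B H Be Li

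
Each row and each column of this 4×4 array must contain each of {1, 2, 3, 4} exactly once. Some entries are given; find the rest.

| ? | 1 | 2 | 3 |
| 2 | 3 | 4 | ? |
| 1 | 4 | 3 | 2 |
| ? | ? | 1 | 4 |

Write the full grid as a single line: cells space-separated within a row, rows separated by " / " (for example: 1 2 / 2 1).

4 1 2 3 / 2 3 4 1 / 1 4 3 2 / 3 2 1 4

(r1,c1) = 4
(r2,c4) = 1
(r4,c1) = 3
(r4,c2) = 2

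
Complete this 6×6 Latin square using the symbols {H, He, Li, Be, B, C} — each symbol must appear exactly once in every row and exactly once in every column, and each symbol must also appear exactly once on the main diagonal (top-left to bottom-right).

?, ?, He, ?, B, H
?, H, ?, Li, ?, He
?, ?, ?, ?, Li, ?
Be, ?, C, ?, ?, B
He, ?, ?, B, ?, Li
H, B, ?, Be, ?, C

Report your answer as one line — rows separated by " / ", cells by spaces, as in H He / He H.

Li Be He C B H / B H Be Li C He / C He B H Li Be / Be Li C He H B / He C H B Be Li / H B Li Be He C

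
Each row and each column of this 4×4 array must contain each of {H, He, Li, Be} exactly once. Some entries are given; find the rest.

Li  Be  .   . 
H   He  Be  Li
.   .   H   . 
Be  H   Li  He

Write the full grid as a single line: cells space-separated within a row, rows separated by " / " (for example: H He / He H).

(r1,c3) = He
(r1,c4) = H
(r3,c1) = He
(r3,c2) = Li
(r3,c4) = Be

Li Be He H / H He Be Li / He Li H Be / Be H Li He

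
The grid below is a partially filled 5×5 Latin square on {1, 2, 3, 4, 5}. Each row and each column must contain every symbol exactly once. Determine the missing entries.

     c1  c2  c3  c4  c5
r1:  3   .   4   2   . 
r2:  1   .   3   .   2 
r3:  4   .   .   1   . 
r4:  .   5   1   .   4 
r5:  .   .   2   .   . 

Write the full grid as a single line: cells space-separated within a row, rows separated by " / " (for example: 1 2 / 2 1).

(r1,c2): row 1 has {2,3,4}; column 2 has {5}, so it must be 1.
(r1,c5): row 1 has {1,2,3,4}; column 5 has {2,4}, so it must be 5.
(r2,c2): row 2 has {1,2,3}; column 2 has {1,5}, so it must be 4.
(r2,c4): row 2 has {1,2,3,4}; column 4 has {1,2}, so it must be 5.
(r3,c3): row 3 has {1,4}; column 3 has {1,2,3,4}, so it must be 5.
(r3,c5): row 3 has {1,4,5}; column 5 has {2,4,5}, so it must be 3.
(r4,c1): row 4 has {1,4,5}; column 1 has {1,3,4}, so it must be 2.
(r4,c4): row 4 has {1,2,4,5}; column 4 has {1,2,5}, so it must be 3.
(r5,c1): row 5 has {2}; column 1 has {1,2,3,4}, so it must be 5.
(r5,c2): row 5 has {2,5}; column 2 has {1,4,5}, so it must be 3.
(r5,c4): row 5 has {2,3,5}; column 4 has {1,2,3,5}, so it must be 4.
(r5,c5): row 5 has {2,3,4,5}; column 5 has {2,3,4,5}, so it must be 1.
(r3,c2): row 3 has {1,3,4,5}; column 2 has {1,3,4,5}, so it must be 2.

3 1 4 2 5 / 1 4 3 5 2 / 4 2 5 1 3 / 2 5 1 3 4 / 5 3 2 4 1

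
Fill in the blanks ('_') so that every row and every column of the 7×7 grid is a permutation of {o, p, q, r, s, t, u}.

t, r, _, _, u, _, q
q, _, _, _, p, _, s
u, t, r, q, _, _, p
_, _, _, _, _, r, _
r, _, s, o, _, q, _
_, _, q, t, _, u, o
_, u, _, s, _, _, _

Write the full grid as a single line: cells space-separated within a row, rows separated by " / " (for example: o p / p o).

t r o p u s q / q o u r p t s / u t r q s o p / s q p u o r t / r p s o t q u / p s q t r u o / o u t s q p r

At row 1, column 4: row 1 has {q,r,t,u}; column 4 has {o,q,s,t}; that leaves p.
At row 2, column 2: row 2 has {p,q,s}; column 2 has {r,t,u}; that leaves o.
At row 2, column 6: row 2 has {o,p,q,s}; column 6 has {q,r,u}; that leaves t.
At row 4, column 4: row 4 has {r}; column 4 has {o,p,q,s,t}; that leaves u.
At row 4, column 7: row 4 has {r,u}; column 7 has {o,p,q,s}; that leaves t.
At row 5, column 2: row 5 has {o,q,r,s}; column 2 has {o,r,t,u}; that leaves p.
At row 5, column 5: row 5 has {o,p,q,r,s}; column 5 has {p,u}; that leaves t.
At row 5, column 7: row 5 has {o,p,q,r,s,t}; column 7 has {o,p,q,s,t}; that leaves u.
At row 6, column 2: row 6 has {o,q,t,u}; column 2 has {o,p,r,t,u}; that leaves s.
At row 6, column 5: row 6 has {o,q,s,t,u}; column 5 has {p,t,u}; that leaves r.
At row 7, column 7: row 7 has {s,u}; column 7 has {o,p,q,s,t,u}; that leaves r.
At row 1, column 3: row 1 has {p,q,r,t,u}; column 3 has {q,r,s}; that leaves o.
At row 1, column 6: row 1 has {o,p,q,r,t,u}; column 6 has {q,r,t,u}; that leaves s.
At row 2, column 3: row 2 has {o,p,q,s,t}; column 3 has {o,q,r,s}; that leaves u.
At row 2, column 4: row 2 has {o,p,q,s,t,u}; column 4 has {o,p,q,s,t,u}; that leaves r.
At row 3, column 6: row 3 has {p,q,r,t,u}; column 6 has {q,r,s,t,u}; that leaves o.
At row 4, column 2: row 4 has {r,t,u}; column 2 has {o,p,r,s,t,u}; that leaves q.
At row 4, column 3: row 4 has {q,r,t,u}; column 3 has {o,q,r,s,u}; that leaves p.
At row 6, column 1: row 6 has {o,q,r,s,t,u}; column 1 has {q,r,t,u}; that leaves p.
At row 7, column 1: row 7 has {r,s,u}; column 1 has {p,q,r,t,u}; that leaves o.
At row 7, column 3: row 7 has {o,r,s,u}; column 3 has {o,p,q,r,s,u}; that leaves t.
At row 7, column 5: row 7 has {o,r,s,t,u}; column 5 has {p,r,t,u}; that leaves q.
At row 7, column 6: row 7 has {o,q,r,s,t,u}; column 6 has {o,q,r,s,t,u}; that leaves p.
At row 3, column 5: row 3 has {o,p,q,r,t,u}; column 5 has {p,q,r,t,u}; that leaves s.
At row 4, column 1: row 4 has {p,q,r,t,u}; column 1 has {o,p,q,r,t,u}; that leaves s.
At row 4, column 5: row 4 has {p,q,r,s,t,u}; column 5 has {p,q,r,s,t,u}; that leaves o.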